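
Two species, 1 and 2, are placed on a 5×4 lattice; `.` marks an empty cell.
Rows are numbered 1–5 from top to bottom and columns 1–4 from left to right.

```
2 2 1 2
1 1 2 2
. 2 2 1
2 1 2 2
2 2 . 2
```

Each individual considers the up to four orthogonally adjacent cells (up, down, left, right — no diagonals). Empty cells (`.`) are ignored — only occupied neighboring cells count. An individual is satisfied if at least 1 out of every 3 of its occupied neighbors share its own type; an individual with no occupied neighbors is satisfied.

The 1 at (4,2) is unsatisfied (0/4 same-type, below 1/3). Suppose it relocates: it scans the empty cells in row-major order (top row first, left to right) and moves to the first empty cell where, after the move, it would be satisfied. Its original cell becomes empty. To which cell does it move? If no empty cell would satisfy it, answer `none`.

Vacating (4,2). Empty cells in order:
  (3,1): 1/3 same-type → satisfied — stop here.

(3,1)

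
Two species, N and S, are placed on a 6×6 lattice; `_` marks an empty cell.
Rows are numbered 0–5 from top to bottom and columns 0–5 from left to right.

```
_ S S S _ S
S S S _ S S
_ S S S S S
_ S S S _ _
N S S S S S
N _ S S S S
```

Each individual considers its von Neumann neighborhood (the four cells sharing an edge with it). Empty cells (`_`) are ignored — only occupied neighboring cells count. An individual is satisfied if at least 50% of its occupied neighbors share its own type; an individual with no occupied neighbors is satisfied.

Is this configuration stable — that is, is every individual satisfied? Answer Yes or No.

(0,1)S 2/2 ok
(0,2)S 3/3 ok
(0,3)S 1/1 ok
(0,5)S 1/1 ok
(1,0)S 1/1 ok
(1,1)S 4/4 ok
(1,2)S 3/3 ok
(1,4)S 2/2 ok
(1,5)S 3/3 ok
(2,1)S 3/3 ok
(2,2)S 4/4 ok
(2,3)S 3/3 ok
(2,4)S 3/3 ok
(2,5)S 2/2 ok
(3,1)S 3/3 ok
(3,2)S 4/4 ok
(3,3)S 3/3 ok
(4,0)N 1/2 ok
(4,1)S 2/3 ok
(4,2)S 4/4 ok
(4,3)S 4/4 ok
(4,4)S 3/3 ok
(4,5)S 2/2 ok
(5,0)N 1/1 ok
(5,2)S 2/2 ok
(5,3)S 3/3 ok
(5,4)S 3/3 ok
(5,5)S 2/2 ok
All meet the threshold, so the configuration is stable.

Yes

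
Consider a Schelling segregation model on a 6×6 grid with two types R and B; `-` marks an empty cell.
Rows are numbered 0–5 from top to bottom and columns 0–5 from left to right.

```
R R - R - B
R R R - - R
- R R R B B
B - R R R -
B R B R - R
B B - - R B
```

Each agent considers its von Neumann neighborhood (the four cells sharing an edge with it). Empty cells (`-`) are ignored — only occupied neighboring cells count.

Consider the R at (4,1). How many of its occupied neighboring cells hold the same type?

Occupied neighbors of (4,1): (5,1)=B, (4,0)=B, (4,2)=B.
Same type (R): 0 of 3.

0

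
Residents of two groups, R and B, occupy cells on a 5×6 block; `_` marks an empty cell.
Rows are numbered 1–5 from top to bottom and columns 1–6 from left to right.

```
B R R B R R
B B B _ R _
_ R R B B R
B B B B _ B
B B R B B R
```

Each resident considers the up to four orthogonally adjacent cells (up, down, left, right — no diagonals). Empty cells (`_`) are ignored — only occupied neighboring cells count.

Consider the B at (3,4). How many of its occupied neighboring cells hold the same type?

2

Occupied neighbors of (3,4): (4,4)=B, (3,3)=R, (3,5)=B.
Same type (B): 2 of 3.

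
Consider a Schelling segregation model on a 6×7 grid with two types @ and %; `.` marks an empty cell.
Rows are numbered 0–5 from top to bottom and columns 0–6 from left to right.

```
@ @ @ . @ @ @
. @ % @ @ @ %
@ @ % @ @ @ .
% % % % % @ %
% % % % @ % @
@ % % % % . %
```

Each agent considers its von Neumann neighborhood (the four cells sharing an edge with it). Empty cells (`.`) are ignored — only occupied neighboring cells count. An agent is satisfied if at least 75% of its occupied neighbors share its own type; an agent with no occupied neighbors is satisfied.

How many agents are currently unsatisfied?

(0,0)@ 1/1 ✓
(0,1)@ 3/3 ✓
(0,2)@ 1/2 ✗
(0,4)@ 2/2 ✓
(0,5)@ 3/3 ✓
(0,6)@ 1/2 ✗
(1,1)@ 2/3 ✗
(1,2)% 1/4 ✗
(1,3)@ 2/3 ✗
(1,4)@ 4/4 ✓
(1,5)@ 3/4 ✓
(1,6)% 0/2 ✗
(2,0)@ 1/2 ✗
(2,1)@ 2/4 ✗
(2,2)% 2/4 ✗
(2,3)@ 2/4 ✗
(2,4)@ 3/4 ✓
(2,5)@ 3/3 ✓
(3,0)% 2/3 ✗
(3,1)% 3/4 ✓
(3,2)% 4/4 ✓
(3,3)% 3/4 ✓
(3,4)% 1/4 ✗
(3,5)@ 1/4 ✗
(3,6)% 0/2 ✗
(4,0)% 2/3 ✗
(4,1)% 4/4 ✓
(4,2)% 4/4 ✓
(4,3)% 3/4 ✓
(4,4)@ 0/4 ✗
(4,5)% 0/3 ✗
(4,6)@ 0/3 ✗
(5,0)@ 0/2 ✗
(5,1)% 2/3 ✗
(5,2)% 3/3 ✓
(5,3)% 3/3 ✓
(5,4)% 1/2 ✗
(5,6)% 0/1 ✗
Unsatisfied: (0,2), (0,6), (1,1), (1,2), (1,3), (1,6), (2,0), (2,1), (2,2), (2,3), (3,0), (3,4), (3,5), (3,6), (4,0), (4,4), (4,5), (4,6), (5,0), (5,1), (5,4), (5,6) — 22 in total.

22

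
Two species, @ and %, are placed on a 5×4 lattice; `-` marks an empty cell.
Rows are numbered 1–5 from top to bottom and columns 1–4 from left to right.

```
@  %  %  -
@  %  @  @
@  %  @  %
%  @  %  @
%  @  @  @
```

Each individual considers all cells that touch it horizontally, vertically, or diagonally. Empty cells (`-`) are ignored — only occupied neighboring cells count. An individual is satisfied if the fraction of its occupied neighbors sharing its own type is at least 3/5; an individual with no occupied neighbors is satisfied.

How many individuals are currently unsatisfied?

Row 1: (1,1)@ 1/3 ✗ · (1,2)% 2/5 ✗ · (1,3)% 2/4 ✗
Row 2: (2,1)@ 2/5 ✗ · (2,2)% 3/8 ✗ · (2,3)@ 2/7 ✗ · (2,4)@ 2/4 ✗
Row 3: (3,1)@ 2/5 ✗ · (3,2)% 3/8 ✗ · (3,3)@ 4/8 ✗ · (3,4)% 1/5 ✗
Row 4: (4,1)% 2/5 ✗ · (4,2)@ 4/8 ✗ · (4,3)% 2/8 ✗ · (4,4)@ 3/5 ✓
Row 5: (5,1)% 1/3 ✗ · (5,2)@ 2/5 ✗ · (5,3)@ 4/5 ✓ · (5,4)@ 2/3 ✓
Unsatisfied: (1,1), (1,2), (1,3), (2,1), (2,2), (2,3), (2,4), (3,1), (3,2), (3,3), (3,4), (4,1), (4,2), (4,3), (5,1), (5,2) — 16 in total.

16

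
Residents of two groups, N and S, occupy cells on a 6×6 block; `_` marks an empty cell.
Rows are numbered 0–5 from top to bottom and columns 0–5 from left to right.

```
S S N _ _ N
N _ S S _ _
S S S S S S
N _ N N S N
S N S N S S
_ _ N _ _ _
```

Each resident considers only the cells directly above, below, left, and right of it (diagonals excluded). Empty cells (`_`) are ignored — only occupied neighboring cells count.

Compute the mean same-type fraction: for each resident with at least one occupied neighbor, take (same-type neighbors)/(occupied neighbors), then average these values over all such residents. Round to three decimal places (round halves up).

Row 0: (0,0)S 1/2 · (0,1)S 1/2 · (0,2)N 0/2 · (0,5)N — no occupied neighbors
Row 1: (1,0)N 0/2 · (1,2)S 2/3 · (1,3)S 2/2
Row 2: (2,0)S 1/3 · (2,1)S 2/2 · (2,2)S 3/4 · (2,3)S 3/4 · (2,4)S 3/3 · (2,5)S 1/2
Row 3: (3,0)N 0/2 · (3,2)N 1/3 · (3,3)N 2/4 · (3,4)S 2/4 · (3,5)N 0/3
Row 4: (4,0)S 0/2 · (4,1)N 0/2 · (4,2)S 0/4 · (4,3)N 1/3 · (4,4)S 2/3 · (4,5)S 1/2
Row 5: (5,2)N 0/1
Sum over 24 residents: 1/2 + 1/2 + 0/2 + 0/2 + 2/3 + 2/2 + 1/3 + 2/2 + 3/4 + 3/4 + 3/3 + 1/2 + 0/2 + 1/3 + 2/4 + 2/4 + 0/3 + 0/2 + 0/2 + 0/4 + 1/3 + 2/3 + 1/2 + 0/1 = 59/6; mean = 59/6 ÷ 24 = 59/144 = 0.409722… → 0.410.

0.410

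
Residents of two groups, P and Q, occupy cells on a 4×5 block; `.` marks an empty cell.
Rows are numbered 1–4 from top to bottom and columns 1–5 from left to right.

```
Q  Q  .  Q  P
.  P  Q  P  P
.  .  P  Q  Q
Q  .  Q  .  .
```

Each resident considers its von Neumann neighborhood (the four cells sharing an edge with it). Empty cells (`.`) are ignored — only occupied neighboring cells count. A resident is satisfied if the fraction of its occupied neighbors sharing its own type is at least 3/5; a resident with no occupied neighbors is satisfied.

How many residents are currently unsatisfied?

10

Row 1: (1,1)Q 1/1 ✓ · (1,2)Q 1/2 ✗ · (1,4)Q 0/2 ✗ · (1,5)P 1/2 ✗
Row 2: (2,2)P 0/2 ✗ · (2,3)Q 0/3 ✗ · (2,4)P 1/4 ✗ · (2,5)P 2/3 ✓
Row 3: (3,3)P 0/3 ✗ · (3,4)Q 1/3 ✗ · (3,5)Q 1/2 ✗
Row 4: (4,1)Q 0/0 ✓ · (4,3)Q 0/1 ✗
Unsatisfied: (1,2), (1,4), (1,5), (2,2), (2,3), (2,4), (3,3), (3,4), (3,5), (4,3) — 10 in total.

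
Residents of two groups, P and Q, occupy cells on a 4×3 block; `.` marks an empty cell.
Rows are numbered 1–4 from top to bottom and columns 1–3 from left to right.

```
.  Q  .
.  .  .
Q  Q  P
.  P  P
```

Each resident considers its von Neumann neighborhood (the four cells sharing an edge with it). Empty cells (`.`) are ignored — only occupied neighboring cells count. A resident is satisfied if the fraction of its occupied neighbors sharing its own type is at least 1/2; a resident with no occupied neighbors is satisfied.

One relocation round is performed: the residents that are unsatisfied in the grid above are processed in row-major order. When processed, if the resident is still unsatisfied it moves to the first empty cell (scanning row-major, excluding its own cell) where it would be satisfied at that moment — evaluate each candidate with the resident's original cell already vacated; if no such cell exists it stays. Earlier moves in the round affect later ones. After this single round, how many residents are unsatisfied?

0

Initially unsatisfied (in order): (3,2).
  (3,2) → (1,1).
Resulting grid:
Q Q .
. . .
Q . P
. P P
All satisfied now.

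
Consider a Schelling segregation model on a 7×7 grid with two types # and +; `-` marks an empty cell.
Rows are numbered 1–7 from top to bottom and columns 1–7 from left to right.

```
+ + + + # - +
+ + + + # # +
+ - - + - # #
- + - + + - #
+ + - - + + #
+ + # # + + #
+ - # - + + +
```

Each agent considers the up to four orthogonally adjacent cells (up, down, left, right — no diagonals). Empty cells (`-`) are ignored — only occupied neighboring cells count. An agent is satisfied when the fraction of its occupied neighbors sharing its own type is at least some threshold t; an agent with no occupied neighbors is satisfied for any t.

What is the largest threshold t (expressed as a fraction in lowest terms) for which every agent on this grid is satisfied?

1/3

(1,1)+ 2/2
(1,2)+ 3/3
(1,3)+ 3/3
(1,4)+ 2/3
(1,5)# 1/2
(1,7)+ 1/1
(2,1)+ 3/3
(2,2)+ 3/3
(2,3)+ 3/3
(2,4)+ 3/4
(2,5)# 2/3
(2,6)# 2/3
(2,7)+ 1/3
(3,1)+ 1/1
(3,4)+ 2/2
(3,6)# 2/2
(3,7)# 2/3
(4,2)+ 1/1
(4,4)+ 2/2
(4,5)+ 2/2
(4,7)# 2/2
(5,1)+ 2/2
(5,2)+ 3/3
(5,5)+ 3/3
(5,6)+ 2/3
(5,7)# 2/3
(6,1)+ 3/3
(6,2)+ 2/3
(6,3)# 2/3
(6,4)# 1/2
(6,5)+ 3/4
(6,6)+ 3/4
(6,7)# 1/3
(7,1)+ 1/1
(7,3)# 1/1
(7,5)+ 2/2
(7,6)+ 3/3
(7,7)+ 1/2
The smallest same-type fraction is 1/3 at (2,7), which reduces to 1/3. Any threshold above that leaves this agent unsatisfied.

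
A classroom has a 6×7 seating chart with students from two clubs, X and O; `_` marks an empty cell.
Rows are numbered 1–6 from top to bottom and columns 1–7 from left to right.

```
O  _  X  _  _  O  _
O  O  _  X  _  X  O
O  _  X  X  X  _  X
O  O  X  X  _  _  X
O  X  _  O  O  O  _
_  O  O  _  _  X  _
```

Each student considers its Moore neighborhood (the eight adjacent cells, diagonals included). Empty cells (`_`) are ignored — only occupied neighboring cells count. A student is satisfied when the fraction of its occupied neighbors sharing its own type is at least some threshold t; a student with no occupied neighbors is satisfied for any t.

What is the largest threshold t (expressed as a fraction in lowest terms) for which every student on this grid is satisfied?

0/1

(1,1)O 2/2
(1,3)X 1/2
(1,6)O 1/2
(2,1)O 3/3
(2,2)O 3/5
(2,4)X 4/4
(2,6)X 2/4
(2,7)O 1/3
(3,1)O 4/4
(3,3)X 4/6
(3,4)X 5/5
(3,5)X 4/4
(3,7)X 2/3
(4,1)O 3/4
(4,2)O 3/6
(4,3)X 4/6
(4,4)X 4/6
(4,7)X 1/2
(5,1)O 3/4
(5,2)X 1/6
(5,4)O 2/4
(5,5)O 2/4
(5,6)O 1/3
(6,2)O 2/3
(6,3)O 2/3
(6,6)X 0/2
The smallest same-type fraction is 0/2 at (6,6), which reduces to 0/1. Any threshold above that leaves this student unsatisfied.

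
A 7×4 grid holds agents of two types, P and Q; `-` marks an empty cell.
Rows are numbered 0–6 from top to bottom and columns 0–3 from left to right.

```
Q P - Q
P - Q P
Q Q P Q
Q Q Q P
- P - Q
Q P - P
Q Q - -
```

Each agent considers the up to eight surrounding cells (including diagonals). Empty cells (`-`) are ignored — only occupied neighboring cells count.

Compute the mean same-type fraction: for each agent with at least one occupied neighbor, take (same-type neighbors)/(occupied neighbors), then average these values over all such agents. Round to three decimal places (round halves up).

0.421

Row 0: (0,0)Q 0/2 · (0,1)P 1/3 · (0,3)Q 1/2
Row 1: (1,0)P 1/4 · (1,2)Q 3/6 · (1,3)P 1/4
Row 2: (2,0)Q 3/4 · (2,1)Q 5/7 · (2,2)P 2/7 · (2,3)Q 2/5
Row 3: (3,0)Q 3/4 · (3,1)Q 4/6 · (3,2)Q 4/7 · (3,3)P 1/4
Row 4: (4,1)P 1/5 · (4,3)Q 1/3
Row 5: (5,0)Q 2/4 · (5,1)P 1/4 · (5,3)P 0/1
Row 6: (6,0)Q 2/3 · (6,1)Q 2/3
Sum over 21 agents: 0/2 + 1/3 + 1/2 + 1/4 + 3/6 + 1/4 + 3/4 + 5/7 + 2/7 + 2/5 + 3/4 + 4/6 + 4/7 + 1/4 + 1/5 + 1/3 + 2/4 + 1/4 + 0/1 + 2/3 + 2/3 = 928/105; mean = 928/105 ÷ 21 = 928/2205 = 0.420861… → 0.421.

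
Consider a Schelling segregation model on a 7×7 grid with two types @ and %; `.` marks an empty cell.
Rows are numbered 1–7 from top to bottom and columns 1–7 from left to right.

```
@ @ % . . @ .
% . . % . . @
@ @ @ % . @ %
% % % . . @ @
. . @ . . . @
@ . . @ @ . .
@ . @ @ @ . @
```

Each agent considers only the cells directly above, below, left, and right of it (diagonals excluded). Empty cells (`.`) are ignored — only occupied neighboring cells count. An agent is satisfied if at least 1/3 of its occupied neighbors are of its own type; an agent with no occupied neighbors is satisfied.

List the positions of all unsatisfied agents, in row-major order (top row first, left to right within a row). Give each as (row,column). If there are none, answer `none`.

Row 1: (1,1)@ 1/2 ok · (1,2)@ 1/2 ok · (1,3)% 0/1 unhappy · (1,6)@ 0/0 ok
Row 2: (2,1)% 0/2 unhappy · (2,4)% 1/1 ok · (2,7)@ 0/1 unhappy
Row 3: (3,1)@ 1/3 ok · (3,2)@ 2/3 ok · (3,3)@ 1/3 ok · (3,4)% 1/2 ok · (3,6)@ 1/2 ok · (3,7)% 0/3 unhappy
Row 4: (4,1)% 1/2 ok · (4,2)% 2/3 ok · (4,3)% 1/3 ok · (4,6)@ 2/2 ok · (4,7)@ 2/3 ok
Row 5: (5,3)@ 0/1 unhappy · (5,7)@ 1/1 ok
Row 6: (6,1)@ 1/1 ok · (6,4)@ 2/2 ok · (6,5)@ 2/2 ok
Row 7: (7,1)@ 1/1 ok · (7,3)@ 1/1 ok · (7,4)@ 3/3 ok · (7,5)@ 2/2 ok · (7,7)@ 0/0 ok

(1,3), (2,1), (2,7), (3,7), (5,3)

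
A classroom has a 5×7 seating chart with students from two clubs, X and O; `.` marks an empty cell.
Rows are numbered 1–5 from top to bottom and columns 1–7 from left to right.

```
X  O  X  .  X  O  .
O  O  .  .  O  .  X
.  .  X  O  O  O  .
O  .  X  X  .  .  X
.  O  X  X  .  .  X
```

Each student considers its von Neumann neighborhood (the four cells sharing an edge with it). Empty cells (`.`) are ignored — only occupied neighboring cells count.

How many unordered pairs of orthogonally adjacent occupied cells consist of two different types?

Scan each occupied cell's neighbors to the right and below so each pair is counted once.
Row 1: X(1,1)–O(1,2)≠ X(1,1)–O(2,1)≠ O(1,2)–X(1,3)≠ O(1,2)–O(2,2)= X(1,5)–O(1,6)≠ X(1,5)–O(2,5)≠  → 5/6 unlike.
Row 2: O(2,1)–O(2,2)= O(2,5)–O(3,5)=  → 0/2 unlike.
Row 3: X(3,3)–O(3,4)≠ X(3,3)–X(4,3)= O(3,4)–O(3,5)= O(3,4)–X(4,4)≠ O(3,5)–O(3,6)=  → 2/5 unlike.
Row 4: X(4,3)–X(4,4)= X(4,3)–X(5,3)= X(4,4)–X(5,4)= X(4,7)–X(5,7)=  → 0/4 unlike.
Row 5: O(5,2)–X(5,3)≠ X(5,3)–X(5,4)=  → 1/2 unlike.
Total adjacent occupied pairs: 19; unlike-type pairs: 8.

8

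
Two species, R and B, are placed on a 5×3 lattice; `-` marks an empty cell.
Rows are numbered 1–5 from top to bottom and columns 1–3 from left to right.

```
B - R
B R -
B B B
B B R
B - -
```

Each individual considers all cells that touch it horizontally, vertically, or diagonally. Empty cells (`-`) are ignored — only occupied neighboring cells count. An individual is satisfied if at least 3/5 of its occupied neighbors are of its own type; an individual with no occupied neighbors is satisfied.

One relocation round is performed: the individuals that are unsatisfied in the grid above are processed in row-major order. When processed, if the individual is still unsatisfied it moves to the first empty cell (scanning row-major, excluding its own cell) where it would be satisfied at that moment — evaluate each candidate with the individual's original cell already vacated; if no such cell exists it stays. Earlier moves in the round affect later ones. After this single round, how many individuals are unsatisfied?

Initially unsatisfied (in order): (1,1), (2,2), (3,3), (4,3).
  (1,1) → (5,2).
  (2,2): no empty cell satisfies it; stays.
  (3,3) → (5,3).
  (4,3) → (1,2).
Resulting grid:
- R R
B R -
B B -
B B -
B B B
Unsatisfied now: (2,1), (2,2).

2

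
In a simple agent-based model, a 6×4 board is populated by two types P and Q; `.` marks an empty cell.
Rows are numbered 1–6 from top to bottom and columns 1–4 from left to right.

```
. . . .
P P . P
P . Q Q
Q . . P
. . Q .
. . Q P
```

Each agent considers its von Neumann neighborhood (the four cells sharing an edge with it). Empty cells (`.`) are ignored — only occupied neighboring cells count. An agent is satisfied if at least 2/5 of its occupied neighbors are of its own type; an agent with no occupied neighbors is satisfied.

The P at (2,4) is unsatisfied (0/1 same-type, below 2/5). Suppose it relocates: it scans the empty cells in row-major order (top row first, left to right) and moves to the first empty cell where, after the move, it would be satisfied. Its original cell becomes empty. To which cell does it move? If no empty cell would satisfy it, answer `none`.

Vacating (2,4). Empty cells in order:
  (1,1): 1/1 same-type → satisfied — stop here.

(1,1)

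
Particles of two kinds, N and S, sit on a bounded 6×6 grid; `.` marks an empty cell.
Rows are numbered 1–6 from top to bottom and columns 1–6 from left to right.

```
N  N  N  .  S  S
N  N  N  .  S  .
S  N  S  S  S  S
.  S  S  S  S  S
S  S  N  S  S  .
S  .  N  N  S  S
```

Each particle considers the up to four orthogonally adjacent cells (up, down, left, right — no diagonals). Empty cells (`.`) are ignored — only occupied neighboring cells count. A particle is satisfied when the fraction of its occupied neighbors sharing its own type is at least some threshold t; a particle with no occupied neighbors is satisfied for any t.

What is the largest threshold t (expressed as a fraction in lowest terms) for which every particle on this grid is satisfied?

0/1

Row 1: (1,1)N 2/2 · (1,2)N 3/3 · (1,3)N 2/2 · (1,5)S 2/2 · (1,6)S 1/1
Row 2: (2,1)N 2/3 · (2,2)N 4/4 · (2,3)N 2/3 · (2,5)S 2/2
Row 3: (3,1)S 0/2 · (3,2)N 1/4 · (3,3)S 2/4 · (3,4)S 3/3 · (3,5)S 4/4 · (3,6)S 2/2
Row 4: (4,2)S 2/3 · (4,3)S 3/4 · (4,4)S 4/4 · (4,5)S 4/4 · (4,6)S 2/2
Row 5: (5,1)S 2/2 · (5,2)S 2/3 · (5,3)N 1/4 · (5,4)S 2/4 · (5,5)S 3/3
Row 6: (6,1)S 1/1 · (6,3)N 2/2 · (6,4)N 1/3 · (6,5)S 2/3 · (6,6)S 1/1
The smallest same-type fraction is 0/2 at (3,1), which reduces to 0/1. Any threshold above that leaves this particle unsatisfied.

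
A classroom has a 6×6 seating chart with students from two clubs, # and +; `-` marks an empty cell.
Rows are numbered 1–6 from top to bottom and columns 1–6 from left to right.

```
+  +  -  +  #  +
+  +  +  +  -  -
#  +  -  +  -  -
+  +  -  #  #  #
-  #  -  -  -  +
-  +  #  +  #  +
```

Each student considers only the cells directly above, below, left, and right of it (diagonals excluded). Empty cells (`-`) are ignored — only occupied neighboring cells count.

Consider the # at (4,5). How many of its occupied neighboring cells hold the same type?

2

Occupied neighbors of (4,5): (4,4)=#, (4,6)=#.
Same type (#): 2 of 2.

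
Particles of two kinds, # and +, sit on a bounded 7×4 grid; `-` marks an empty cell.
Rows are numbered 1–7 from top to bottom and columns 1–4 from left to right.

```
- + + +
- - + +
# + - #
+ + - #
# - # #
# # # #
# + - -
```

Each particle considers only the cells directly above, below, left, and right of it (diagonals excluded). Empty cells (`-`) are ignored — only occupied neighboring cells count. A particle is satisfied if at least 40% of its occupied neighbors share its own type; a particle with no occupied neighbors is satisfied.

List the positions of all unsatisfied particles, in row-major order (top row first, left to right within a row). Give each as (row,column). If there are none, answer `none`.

Row 1: (1,2)+ 1/1 ✓ · (1,3)+ 3/3 ✓ · (1,4)+ 2/2 ✓
Row 2: (2,3)+ 2/2 ✓ · (2,4)+ 2/3 ✓
Row 3: (3,1)# 0/2 ✗ · (3,2)+ 1/2 ✓ · (3,4)# 1/2 ✓
Row 4: (4,1)+ 1/3 ✗ · (4,2)+ 2/2 ✓ · (4,4)# 2/2 ✓
Row 5: (5,1)# 1/2 ✓ · (5,3)# 2/2 ✓ · (5,4)# 3/3 ✓
Row 6: (6,1)# 3/3 ✓ · (6,2)# 2/3 ✓ · (6,3)# 3/3 ✓ · (6,4)# 2/2 ✓
Row 7: (7,1)# 1/2 ✓ · (7,2)+ 0/2 ✗

(3,1), (4,1), (7,2)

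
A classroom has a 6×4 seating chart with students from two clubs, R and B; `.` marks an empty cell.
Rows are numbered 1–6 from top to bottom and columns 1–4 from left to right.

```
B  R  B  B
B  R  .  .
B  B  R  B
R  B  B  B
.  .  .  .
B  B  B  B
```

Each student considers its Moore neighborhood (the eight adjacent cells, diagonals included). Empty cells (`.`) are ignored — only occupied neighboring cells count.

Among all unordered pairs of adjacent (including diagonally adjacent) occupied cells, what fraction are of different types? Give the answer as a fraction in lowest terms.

Scan each occupied cell's neighbors to the right and below (and the two forward diagonals) so each pair is counted once.
Row 1: B(1,1)–R(1,2)≠ B(1,1)–B(2,1)= B(1,1)–R(2,2)≠ R(1,2)–B(1,3)≠ R(1,2)–R(2,2)= R(1,2)–B(2,1)≠ B(1,3)–B(1,4)= B(1,3)–R(2,2)≠  → 5/8 unlike.
Row 2: B(2,1)–R(2,2)≠ B(2,1)–B(3,1)= B(2,1)–B(3,2)= R(2,2)–B(3,2)≠ R(2,2)–R(3,3)= R(2,2)–B(3,1)≠  → 3/6 unlike.
Row 3: B(3,1)–B(3,2)= B(3,1)–R(4,1)≠ B(3,1)–B(4,2)= B(3,2)–R(3,3)≠ B(3,2)–B(4,2)= B(3,2)–B(4,3)= B(3,2)–R(4,1)≠ R(3,3)–B(3,4)≠ R(3,3)–B(4,3)≠ R(3,3)–B(4,4)≠ R(3,3)–B(4,2)≠ B(3,4)–B(4,4)= B(3,4)–B(4,3)=  → 7/13 unlike.
Row 4: R(4,1)–B(4,2)≠ B(4,2)–B(4,3)= B(4,3)–B(4,4)=  → 1/3 unlike.
Row 6: B(6,1)–B(6,2)= B(6,2)–B(6,3)= B(6,3)–B(6,4)=  → 0/3 unlike.
Total adjacent occupied pairs: 33; unlike-type pairs: 16.
16/33 is already in lowest terms.

16/33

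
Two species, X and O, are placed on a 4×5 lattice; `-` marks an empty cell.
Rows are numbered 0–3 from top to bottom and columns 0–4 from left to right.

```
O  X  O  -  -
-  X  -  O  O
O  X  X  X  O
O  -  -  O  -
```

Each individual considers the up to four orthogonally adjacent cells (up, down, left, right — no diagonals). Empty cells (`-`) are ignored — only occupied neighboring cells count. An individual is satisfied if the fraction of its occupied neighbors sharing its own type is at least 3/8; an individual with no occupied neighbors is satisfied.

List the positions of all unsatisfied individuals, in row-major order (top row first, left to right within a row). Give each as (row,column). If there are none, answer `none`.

Row 0: (0,0)O 0/1 not · (0,1)X 1/3 not · (0,2)O 0/1 not
Row 1: (1,1)X 2/2 satisfied · (1,3)O 1/2 satisfied · (1,4)O 2/2 satisfied
Row 2: (2,0)O 1/2 satisfied · (2,1)X 2/3 satisfied · (2,2)X 2/2 satisfied · (2,3)X 1/4 not · (2,4)O 1/2 satisfied
Row 3: (3,0)O 1/1 satisfied · (3,3)O 0/1 not

(0,0), (0,1), (0,2), (2,3), (3,3)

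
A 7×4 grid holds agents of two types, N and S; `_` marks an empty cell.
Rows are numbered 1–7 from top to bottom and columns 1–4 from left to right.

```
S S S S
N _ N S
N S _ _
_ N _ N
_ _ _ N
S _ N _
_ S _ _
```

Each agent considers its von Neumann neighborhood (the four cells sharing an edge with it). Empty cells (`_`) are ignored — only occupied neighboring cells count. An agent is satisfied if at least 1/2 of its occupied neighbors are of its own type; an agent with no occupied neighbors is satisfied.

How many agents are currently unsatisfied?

3

(1,1)S 1/2 satisfied
(1,2)S 2/2 satisfied
(1,3)S 2/3 satisfied
(1,4)S 2/2 satisfied
(2,1)N 1/2 satisfied
(2,3)N 0/2 not
(2,4)S 1/2 satisfied
(3,1)N 1/2 satisfied
(3,2)S 0/2 not
(4,2)N 0/1 not
(4,4)N 1/1 satisfied
(5,4)N 1/1 satisfied
(6,1)S 0/0 satisfied
(6,3)N 0/0 satisfied
(7,2)S 0/0 satisfied
Unsatisfied: (2,3), (3,2), (4,2) — 3 in total.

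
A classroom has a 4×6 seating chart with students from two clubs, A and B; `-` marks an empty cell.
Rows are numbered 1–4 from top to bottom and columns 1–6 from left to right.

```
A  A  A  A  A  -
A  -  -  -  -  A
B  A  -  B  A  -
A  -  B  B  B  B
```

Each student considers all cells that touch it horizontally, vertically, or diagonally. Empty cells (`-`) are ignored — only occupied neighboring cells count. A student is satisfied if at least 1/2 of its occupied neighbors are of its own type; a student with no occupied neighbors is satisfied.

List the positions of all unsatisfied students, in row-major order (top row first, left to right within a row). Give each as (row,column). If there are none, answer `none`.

(3,1), (3,5)

(1,1)A 2/2 ✓
(1,2)A 3/3 ✓
(1,3)A 2/2 ✓
(1,4)A 2/2 ✓
(1,5)A 2/2 ✓
(2,1)A 3/4 ✓
(2,6)A 2/2 ✓
(3,1)B 0/3 ✗
(3,2)A 2/4 ✓
(3,4)B 3/4 ✓
(3,5)A 1/5 ✗
(4,1)A 1/2 ✓
(4,3)B 2/3 ✓
(4,4)B 3/4 ✓
(4,5)B 3/4 ✓
(4,6)B 1/2 ✓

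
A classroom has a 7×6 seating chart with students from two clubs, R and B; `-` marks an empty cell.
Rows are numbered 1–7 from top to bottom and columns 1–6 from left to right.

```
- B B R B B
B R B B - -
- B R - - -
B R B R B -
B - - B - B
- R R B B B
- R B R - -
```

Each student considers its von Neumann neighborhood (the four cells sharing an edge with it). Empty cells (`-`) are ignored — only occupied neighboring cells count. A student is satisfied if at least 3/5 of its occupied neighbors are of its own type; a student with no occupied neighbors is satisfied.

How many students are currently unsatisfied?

20

Row 1: (1,2)B 1/2 unhappy · (1,3)B 2/3 ok · (1,4)R 0/3 unhappy · (1,5)B 1/2 unhappy · (1,6)B 1/1 ok
Row 2: (2,1)B 0/1 unhappy · (2,2)R 0/4 unhappy · (2,3)B 2/4 unhappy · (2,4)B 1/2 unhappy
Row 3: (3,2)B 0/3 unhappy · (3,3)R 0/3 unhappy
Row 4: (4,1)B 1/2 unhappy · (4,2)R 0/3 unhappy · (4,3)B 0/3 unhappy · (4,4)R 0/3 unhappy · (4,5)B 0/1 unhappy
Row 5: (5,1)B 1/1 ok · (5,4)B 1/2 unhappy · (5,6)B 1/1 ok
Row 6: (6,2)R 2/2 ok · (6,3)R 1/3 unhappy · (6,4)B 2/4 unhappy · (6,5)B 2/2 ok · (6,6)B 2/2 ok
Row 7: (7,2)R 1/2 unhappy · (7,3)B 0/3 unhappy · (7,4)R 0/2 unhappy
Unsatisfied: (1,2), (1,4), (1,5), (2,1), (2,2), (2,3), (2,4), (3,2), (3,3), (4,1), (4,2), (4,3), (4,4), (4,5), (5,4), (6,3), (6,4), (7,2), (7,3), (7,4) — 20 in total.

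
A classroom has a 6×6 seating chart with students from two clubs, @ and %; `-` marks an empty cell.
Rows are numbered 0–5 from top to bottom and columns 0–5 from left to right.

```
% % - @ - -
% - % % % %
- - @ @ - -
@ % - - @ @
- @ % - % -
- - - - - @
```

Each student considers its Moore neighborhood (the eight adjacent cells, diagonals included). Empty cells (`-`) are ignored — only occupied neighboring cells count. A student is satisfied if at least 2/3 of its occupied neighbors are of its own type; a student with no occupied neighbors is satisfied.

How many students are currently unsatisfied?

Row 0: (0,0)% 2/2 satisfied · (0,1)% 3/3 satisfied · (0,3)@ 0/3 not
Row 1: (1,0)% 2/2 satisfied · (1,2)% 2/5 not · (1,3)% 2/5 not · (1,4)% 2/4 not · (1,5)% 1/1 satisfied
Row 2: (2,2)@ 1/4 not · (2,3)@ 2/5 not
Row 3: (3,0)@ 1/2 not · (3,1)% 1/4 not · (3,4)@ 2/3 satisfied · (3,5)@ 1/2 not
Row 4: (4,1)@ 1/3 not · (4,2)% 1/2 not · (4,4)% 0/3 not
Row 5: (5,5)@ 0/1 not
Unsatisfied: (0,3), (1,2), (1,3), (1,4), (2,2), (2,3), (3,0), (3,1), (3,5), (4,1), (4,2), (4,4), (5,5) — 13 in total.

13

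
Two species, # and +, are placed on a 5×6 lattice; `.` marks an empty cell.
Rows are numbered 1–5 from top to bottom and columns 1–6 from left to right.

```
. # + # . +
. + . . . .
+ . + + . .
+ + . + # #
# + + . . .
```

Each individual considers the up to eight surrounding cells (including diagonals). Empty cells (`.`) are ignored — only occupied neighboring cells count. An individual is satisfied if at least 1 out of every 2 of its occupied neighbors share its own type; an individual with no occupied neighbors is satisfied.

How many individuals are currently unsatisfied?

5

Row 1: (1,2)# 0/2 unhappy · (1,3)+ 1/3 unhappy · (1,4)# 0/1 unhappy · (1,6)+ 0/0 ok
Row 2: (2,2)+ 3/4 ok
Row 3: (3,1)+ 3/3 ok · (3,3)+ 4/4 ok · (3,4)+ 2/3 ok
Row 4: (4,1)+ 3/4 ok · (4,2)+ 5/6 ok · (4,4)+ 3/4 ok · (4,5)# 1/3 unhappy · (4,6)# 1/1 ok
Row 5: (5,1)# 0/3 unhappy · (5,2)+ 3/4 ok · (5,3)+ 3/3 ok
Unsatisfied: (1,2), (1,3), (1,4), (4,5), (5,1) — 5 in total.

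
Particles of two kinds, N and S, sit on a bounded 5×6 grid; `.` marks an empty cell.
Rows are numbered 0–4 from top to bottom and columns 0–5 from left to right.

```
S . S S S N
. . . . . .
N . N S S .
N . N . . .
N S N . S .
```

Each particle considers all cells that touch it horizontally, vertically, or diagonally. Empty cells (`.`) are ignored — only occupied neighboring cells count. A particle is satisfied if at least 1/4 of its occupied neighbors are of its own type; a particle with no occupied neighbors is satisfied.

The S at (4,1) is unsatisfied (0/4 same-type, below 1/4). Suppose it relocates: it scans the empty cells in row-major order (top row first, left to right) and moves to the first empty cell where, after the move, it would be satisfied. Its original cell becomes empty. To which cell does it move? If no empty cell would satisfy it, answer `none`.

Vacating (4,1). Empty cells in order:
  (0,1): 2/2 same-type → satisfied — stop here.

(0,1)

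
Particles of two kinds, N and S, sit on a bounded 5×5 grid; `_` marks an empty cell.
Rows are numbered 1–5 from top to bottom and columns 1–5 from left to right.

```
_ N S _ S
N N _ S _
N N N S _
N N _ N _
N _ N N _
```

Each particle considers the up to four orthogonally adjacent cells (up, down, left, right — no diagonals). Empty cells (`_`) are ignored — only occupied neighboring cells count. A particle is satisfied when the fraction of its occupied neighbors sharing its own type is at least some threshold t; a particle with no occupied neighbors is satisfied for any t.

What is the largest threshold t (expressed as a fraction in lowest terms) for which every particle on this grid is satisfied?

Row 1: (1,2)N 1/2 · (1,3)S 0/1 · (1,5)S — no occupied neighbors
Row 2: (2,1)N 2/2 · (2,2)N 3/3 · (2,4)S 1/1
Row 3: (3,1)N 3/3 · (3,2)N 4/4 · (3,3)N 1/2 · (3,4)S 1/3
Row 4: (4,1)N 3/3 · (4,2)N 2/2 · (4,4)N 1/2
Row 5: (5,1)N 1/1 · (5,3)N 1/1 · (5,4)N 2/2
The smallest same-type fraction is 0/1 at (1,3), which reduces to 0/1. Any threshold above that leaves this particle unsatisfied.

0/1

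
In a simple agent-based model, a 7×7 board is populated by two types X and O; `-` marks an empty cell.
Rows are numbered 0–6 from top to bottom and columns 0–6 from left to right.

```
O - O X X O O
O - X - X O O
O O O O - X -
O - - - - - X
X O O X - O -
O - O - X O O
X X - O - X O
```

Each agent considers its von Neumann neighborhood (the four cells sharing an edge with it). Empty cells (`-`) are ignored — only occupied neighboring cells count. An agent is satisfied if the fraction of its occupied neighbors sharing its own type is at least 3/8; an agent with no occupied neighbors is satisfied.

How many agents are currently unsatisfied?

Row 0: (0,0)O 1/1 satisfied · (0,2)O 0/2 not · (0,3)X 1/2 satisfied · (0,4)X 2/3 satisfied · (0,5)O 2/3 satisfied · (0,6)O 2/2 satisfied
Row 1: (1,0)O 2/2 satisfied · (1,2)X 0/2 not · (1,4)X 1/2 satisfied · (1,5)O 2/4 satisfied · (1,6)O 2/2 satisfied
Row 2: (2,0)O 3/3 satisfied · (2,1)O 2/2 satisfied · (2,2)O 2/3 satisfied · (2,3)O 1/1 satisfied · (2,5)X 0/1 not
Row 3: (3,0)O 1/2 satisfied · (3,6)X 0/0 satisfied
Row 4: (4,0)X 0/3 not · (4,1)O 1/2 satisfied · (4,2)O 2/3 satisfied · (4,3)X 0/1 not · (4,5)O 1/1 satisfied
Row 5: (5,0)O 0/2 not · (5,2)O 1/1 satisfied · (5,4)X 0/1 not · (5,5)O 2/4 satisfied · (5,6)O 2/2 satisfied
Row 6: (6,0)X 1/2 satisfied · (6,1)X 1/1 satisfied · (6,3)O 0/0 satisfied · (6,5)X 0/2 not · (6,6)O 1/2 satisfied
Unsatisfied: (0,2), (1,2), (2,5), (4,0), (4,3), (5,0), (5,4), (6,5) — 8 in total.

8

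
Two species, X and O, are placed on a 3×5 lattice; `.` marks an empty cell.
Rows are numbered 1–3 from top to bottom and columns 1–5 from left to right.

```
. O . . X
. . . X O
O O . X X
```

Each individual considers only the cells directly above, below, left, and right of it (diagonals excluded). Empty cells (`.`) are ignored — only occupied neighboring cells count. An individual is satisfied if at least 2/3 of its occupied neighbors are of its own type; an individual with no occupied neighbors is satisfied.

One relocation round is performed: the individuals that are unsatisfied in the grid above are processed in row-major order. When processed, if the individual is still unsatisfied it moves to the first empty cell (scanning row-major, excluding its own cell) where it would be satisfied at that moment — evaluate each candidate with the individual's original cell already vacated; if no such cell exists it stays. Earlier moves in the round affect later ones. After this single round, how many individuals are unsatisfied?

0

Initially unsatisfied (in order): (1,5), (2,4), (2,5), (3,5).
  (1,5) → (1,4).
  (2,4): now satisfied by earlier moves; stays.
  (2,5) → (1,1).
  (3,5): now satisfied by earlier moves; stays.
Resulting grid:
O O . X .
. . . X .
O O . X X
All satisfied now.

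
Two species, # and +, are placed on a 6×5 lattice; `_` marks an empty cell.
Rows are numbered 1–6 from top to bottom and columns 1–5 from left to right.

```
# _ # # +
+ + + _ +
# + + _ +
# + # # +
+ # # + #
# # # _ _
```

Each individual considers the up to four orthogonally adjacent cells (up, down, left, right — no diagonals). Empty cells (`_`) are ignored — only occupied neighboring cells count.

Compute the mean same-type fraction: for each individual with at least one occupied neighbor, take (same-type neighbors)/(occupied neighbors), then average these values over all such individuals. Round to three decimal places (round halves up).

Row 1: (1,1)# 0/1 · (1,3)# 1/2 · (1,4)# 1/2 · (1,5)+ 1/2
Row 2: (2,1)+ 1/3 · (2,2)+ 3/3 · (2,3)+ 2/3 · (2,5)+ 2/2
Row 3: (3,1)# 1/3 · (3,2)+ 3/4 · (3,3)+ 2/3 · (3,5)+ 2/2
Row 4: (4,1)# 1/3 · (4,2)+ 1/4 · (4,3)# 2/4 · (4,4)# 1/3 · (4,5)+ 1/3
Row 5: (5,1)+ 0/3 · (5,2)# 2/4 · (5,3)# 3/4 · (5,4)+ 0/3 · (5,5)# 0/2
Row 6: (6,1)# 1/2 · (6,2)# 3/3 · (6,3)# 2/2
Sum over 25 individuals: 0/1 + 1/2 + 1/2 + 1/2 + 1/3 + 3/3 + 2/3 + 2/2 + 1/3 + 3/4 + 2/3 + 2/2 + 1/3 + 1/4 + 2/4 + 1/3 + 1/3 + 0/3 + 2/4 + 3/4 + 0/3 + 0/2 + 1/2 + 3/3 + 2/2 = 51/4; mean = 51/4 ÷ 25 = 51/100 = 0.51 → 0.510.

0.510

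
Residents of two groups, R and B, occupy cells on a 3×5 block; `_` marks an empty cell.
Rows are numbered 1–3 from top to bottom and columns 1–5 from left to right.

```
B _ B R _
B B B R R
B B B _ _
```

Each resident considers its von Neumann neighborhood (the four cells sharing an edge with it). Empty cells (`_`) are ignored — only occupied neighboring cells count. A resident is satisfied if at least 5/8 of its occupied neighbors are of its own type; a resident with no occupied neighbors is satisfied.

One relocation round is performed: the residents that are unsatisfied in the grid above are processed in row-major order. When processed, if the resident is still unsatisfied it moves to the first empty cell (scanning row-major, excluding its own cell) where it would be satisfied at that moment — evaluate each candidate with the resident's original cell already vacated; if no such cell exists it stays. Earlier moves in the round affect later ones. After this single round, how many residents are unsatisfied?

0

Initially unsatisfied (in order): (1,3), (1,4).
  (1,3) → (1,2).
  (1,4): now satisfied by earlier moves; stays.
Resulting grid:
B B _ R _
B B B R R
B B B _ _
All satisfied now.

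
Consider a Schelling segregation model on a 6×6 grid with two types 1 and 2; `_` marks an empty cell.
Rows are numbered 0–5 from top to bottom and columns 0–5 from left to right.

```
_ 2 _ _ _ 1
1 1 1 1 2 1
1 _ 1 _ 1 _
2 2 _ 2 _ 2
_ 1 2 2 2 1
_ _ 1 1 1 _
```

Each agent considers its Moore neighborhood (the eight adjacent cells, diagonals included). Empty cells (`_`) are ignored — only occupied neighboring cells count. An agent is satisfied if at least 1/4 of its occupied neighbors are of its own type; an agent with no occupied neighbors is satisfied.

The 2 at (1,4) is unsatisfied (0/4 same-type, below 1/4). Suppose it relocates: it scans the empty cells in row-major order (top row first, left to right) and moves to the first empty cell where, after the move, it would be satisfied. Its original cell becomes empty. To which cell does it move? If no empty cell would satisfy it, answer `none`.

(0,0)

Vacating (1,4). Empty cells in order:
  (0,0): 1/3 same-type → satisfied — stop here.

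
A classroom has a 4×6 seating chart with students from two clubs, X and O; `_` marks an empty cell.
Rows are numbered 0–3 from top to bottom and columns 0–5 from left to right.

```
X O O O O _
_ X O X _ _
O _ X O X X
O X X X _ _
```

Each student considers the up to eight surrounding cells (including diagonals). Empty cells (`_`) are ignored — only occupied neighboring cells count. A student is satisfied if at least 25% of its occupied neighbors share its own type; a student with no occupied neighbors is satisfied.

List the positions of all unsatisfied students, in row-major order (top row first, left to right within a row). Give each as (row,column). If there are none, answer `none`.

(2,3)

(0,0)X 1/2 ok
(0,1)O 2/4 ok
(0,2)O 3/5 ok
(0,3)O 3/4 ok
(0,4)O 1/2 ok
(1,1)X 2/6 ok
(1,2)O 4/7 ok
(1,3)X 2/7 ok
(2,0)O 1/3 ok
(2,2)X 5/7 ok
(2,3)O 1/6 unhappy
(2,4)X 3/4 ok
(2,5)X 1/1 ok
(3,0)O 1/2 ok
(3,1)X 2/4 ok
(3,2)X 3/4 ok
(3,3)X 3/4 ok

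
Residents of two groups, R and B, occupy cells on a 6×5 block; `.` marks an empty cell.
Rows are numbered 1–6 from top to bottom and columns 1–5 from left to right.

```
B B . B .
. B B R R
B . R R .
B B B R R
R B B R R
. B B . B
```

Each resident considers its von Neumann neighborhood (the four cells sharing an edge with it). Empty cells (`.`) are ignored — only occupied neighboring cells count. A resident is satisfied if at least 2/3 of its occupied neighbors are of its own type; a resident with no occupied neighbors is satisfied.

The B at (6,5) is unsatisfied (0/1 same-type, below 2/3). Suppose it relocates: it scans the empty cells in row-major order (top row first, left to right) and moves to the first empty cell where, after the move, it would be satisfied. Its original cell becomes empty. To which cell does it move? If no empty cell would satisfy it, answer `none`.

Vacating (6,5). Empty cells in order:
  (1,3): 3/3 same-type → satisfied — stop here.

(1,3)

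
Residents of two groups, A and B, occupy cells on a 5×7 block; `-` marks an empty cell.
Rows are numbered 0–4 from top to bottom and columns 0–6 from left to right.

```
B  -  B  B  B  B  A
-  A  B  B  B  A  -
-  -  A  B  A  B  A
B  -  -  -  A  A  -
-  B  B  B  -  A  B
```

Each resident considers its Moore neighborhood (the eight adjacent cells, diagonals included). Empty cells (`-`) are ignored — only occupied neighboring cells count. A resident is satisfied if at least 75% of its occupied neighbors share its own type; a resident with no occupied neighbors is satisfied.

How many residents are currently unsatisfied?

(0,0)B 0/1 not
(0,2)B 3/4 satisfied
(0,3)B 5/5 satisfied
(0,4)B 4/5 satisfied
(0,5)B 2/4 not
(0,6)A 1/2 not
(1,1)A 1/4 not
(1,2)B 4/6 not
(1,3)B 6/8 satisfied
(1,4)B 6/8 satisfied
(1,5)A 3/7 not
(2,2)A 1/4 not
(2,3)B 3/6 not
(2,4)A 3/7 not
(2,5)B 1/6 not
(2,6)A 2/3 not
(3,0)B 1/1 satisfied
(3,4)A 3/6 not
(3,5)A 4/6 not
(4,1)B 2/2 satisfied
(4,2)B 2/2 satisfied
(4,3)B 1/2 not
(4,5)A 2/3 not
(4,6)B 0/2 not
Unsatisfied: (0,0), (0,5), (0,6), (1,1), (1,2), (1,5), (2,2), (2,3), (2,4), (2,5), (2,6), (3,4), (3,5), (4,3), (4,5), (4,6) — 16 in total.

16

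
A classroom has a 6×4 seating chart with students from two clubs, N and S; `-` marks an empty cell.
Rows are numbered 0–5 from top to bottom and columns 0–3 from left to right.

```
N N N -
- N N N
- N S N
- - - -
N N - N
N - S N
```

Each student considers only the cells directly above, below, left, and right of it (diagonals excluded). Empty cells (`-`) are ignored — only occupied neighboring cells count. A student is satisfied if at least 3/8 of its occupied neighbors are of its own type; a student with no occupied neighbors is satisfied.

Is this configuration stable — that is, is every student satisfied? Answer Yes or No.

Row 0: (0,0)N 1/1 ✓ · (0,1)N 3/3 ✓ · (0,2)N 2/2 ✓
Row 1: (1,1)N 3/3 ✓ · (1,2)N 3/4 ✓ · (1,3)N 2/2 ✓
Row 2: (2,1)N 1/2 ✓ · (2,2)S 0/3 ✗ · (2,3)N 1/2 ✓
Row 4: (4,0)N 2/2 ✓ · (4,1)N 1/1 ✓ · (4,3)N 1/1 ✓
Row 5: (5,0)N 1/1 ✓ · (5,2)S 0/1 ✗ · (5,3)N 1/2 ✓
For instance (2,2) has only 0/3 same-type neighbors, below 3/8.

No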